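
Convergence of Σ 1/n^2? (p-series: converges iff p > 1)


p-series test: Σ c/n^p converges if p > 1, diverges if p ≤ 1 (constant c > 0 doesn't affect convergence).
p = 2
2 > 1 → CONVERGES

Converges (p = 2 > 1)


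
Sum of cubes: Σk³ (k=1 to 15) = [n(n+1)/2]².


n(n+1)/2 = 15×16/2 = 120
Σk³ = 120² = 14400

Σk³ = 14400


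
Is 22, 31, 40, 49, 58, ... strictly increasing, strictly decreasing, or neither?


Differences: 9, 9, 9, 9
All differences > 0 → strictly INCREASING

Monotonically increasing


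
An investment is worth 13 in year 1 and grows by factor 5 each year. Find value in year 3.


aₙ = a₁·r^(n-1)
= 13×5^2
= 13×25
= 325

a_3 = 325


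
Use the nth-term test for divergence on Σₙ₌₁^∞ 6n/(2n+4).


lim(n→∞) 6n/(2n+4) = 6/2 = 3  (divide numerator and denominator by n)
lim aₙ = 3 ≠ 0 → series DIVERGES

Diverges (lim aₙ = 3 ≠ 0)


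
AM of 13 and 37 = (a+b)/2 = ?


AM = (13 + 37)/2 = 50/2 = 25

AM = 25


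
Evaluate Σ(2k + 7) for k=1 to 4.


Σ(2k+7) = 2·Σk + 7·n
= 2·10 + 7·4
= 20 + 28 = 48

Σ = 48


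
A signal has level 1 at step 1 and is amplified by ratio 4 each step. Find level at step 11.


aₙ = a₁·r^(n-1)
= 1×4^10
= 1×1048576
= 1048576

a_11 = 1048576


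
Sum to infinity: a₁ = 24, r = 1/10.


S∞ = a₁/(1-r) = 24/(1 - 1/10)
= 24/(9/10)
= 80/3

S∞ = 80/3


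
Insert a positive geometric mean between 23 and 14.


GM = √(23×14) = √322 = 17.9444

GM = 17.9444


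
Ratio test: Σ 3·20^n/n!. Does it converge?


aₙ = 3·20^n/n!
a_{n+1}/aₙ = 20^(n+1)/(n+1)! × n!/20^n  (constant 3 cancels)
= 20/(n+1)
L = lim(n→∞) 20/(n+1) = 0
L < 1 → series CONVERGES

Converges (ratio test: L = 0 < 1)


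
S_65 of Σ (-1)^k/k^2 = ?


S = -1 + 1/4 - 1/9 + 1/16 - 1/25 + 1/36 - 1/49 + 1/64 ± ...
= -0.8226
(Full series converges to -π²/12 ≈ -0.8225)

S_65 = -0.8226


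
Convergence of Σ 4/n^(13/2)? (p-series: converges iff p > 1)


p-series test: Σ c/n^p converges if p > 1, diverges if p ≤ 1 (constant c > 0 doesn't affect convergence).
p = 13/2
13/2 > 1 → CONVERGES

Converges (p = 13/2 > 1)


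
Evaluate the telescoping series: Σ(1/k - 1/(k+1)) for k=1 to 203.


Telescoping: adjacent terms cancel.
= 1/1 - 1/204
= 1 - 1/204 = 203/204

Sum = 203/204


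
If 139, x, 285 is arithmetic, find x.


AM = (139 + 285)/2 = 424/2 = 212

AM = 212


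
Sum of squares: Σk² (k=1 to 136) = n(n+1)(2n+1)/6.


n = 136
n(n+1)(2n+1)/6 = 136×137×273/6
= 5086536/6 = 847756

Σk² = 847756


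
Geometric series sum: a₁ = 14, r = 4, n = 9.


Sₙ = 14×(4^9 - 1)/(4 - 1)
= 14×(262144 - 1)/3
= 14×262143/3
= 1223334

S_9 = 1223334


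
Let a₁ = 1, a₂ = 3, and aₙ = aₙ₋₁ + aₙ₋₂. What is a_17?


Computing iteratively: 1, 3, 4, 7, 11, 18, 29, 47, 76, 123, 199, 322, ...
a_17 = 3571

a_17 = 3571


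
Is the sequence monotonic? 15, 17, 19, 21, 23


Differences: 2, 2, 2, 2
All differences > 0 → strictly INCREASING

Monotonically increasing


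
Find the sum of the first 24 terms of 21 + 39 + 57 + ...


aₙ = 21 + (24-1)×18 = 435
Sₙ = n(a₁+aₙ)/2 = 24×(21+435)/2
= 24×456/2 = 5472

S_24 = 5472


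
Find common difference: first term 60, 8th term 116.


d = (aₙ - a₁)/(n-1)
= (116 - 60)/(8-1)
= 56/7 = 8

d = 8


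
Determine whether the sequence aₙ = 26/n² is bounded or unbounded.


a₁ = 26, a₂ = 26/4, a₃ = 26/9, ...
0 < aₙ ≤ 26 for all n ≥ 1
The sequence IS bounded

Bounded (0 < aₙ ≤ 26)


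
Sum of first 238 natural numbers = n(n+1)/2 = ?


n(n+1)/2 = 238×239/2 = 56882/2 = 28441

Σk = 28441


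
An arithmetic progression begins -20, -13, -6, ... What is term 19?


aₙ = a₁ + (n-1)d
= -20 + (19-1)×7
= -20 + 126
= 106

a_19 = 106


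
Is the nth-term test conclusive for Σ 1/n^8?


lim(n→∞) 1/n^8 = 0
lim aₙ = 0 → nth-term test is INCONCLUSIVE
(Need other tests; this is actually a convergent p-series with p=8 > 1)

Inconclusive (lim aₙ = 0; need another test)


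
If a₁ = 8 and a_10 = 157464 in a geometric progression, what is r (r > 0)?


r^(n-1) = aₙ/a₁
r^9 = 157464/8 = 19683
r = 19683^(1/9)
= 3

r = 3


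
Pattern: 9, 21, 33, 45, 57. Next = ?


Pattern: arithmetic (d=12)
Terms: 9, 21, 33, 45, 57
Next term = 69

Next term = 69


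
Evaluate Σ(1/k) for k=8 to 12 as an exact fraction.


Σₖ₌8^12 1/k = 1/8 + 1/9 + 1/10 + 1/11 + 1/12
= 2021/3960
≈ 0.5104

Sum = 2021/3960 ≈ 0.5104


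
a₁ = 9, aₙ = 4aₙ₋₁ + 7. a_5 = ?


Computing step by step:
a_1 = 9
a_2 = 43
a_3 = 179
a_4 = 723
a_5 = 2899


a_5 = 2899


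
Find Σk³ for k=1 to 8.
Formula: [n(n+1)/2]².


n(n+1)/2 = 8×9/2 = 36
Σk³ = 36² = 1296

Σk³ = 1296


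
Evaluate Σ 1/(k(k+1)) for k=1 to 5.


1/(k(k+1)) = 1/k - 1/(k+1) (partial fractions)
Telescoping: Σ = 1 - 1/6 = 5/6

Sum = 5/6


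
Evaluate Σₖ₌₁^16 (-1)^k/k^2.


S = -1 + 1/4 - 1/9 + 1/16 - 1/25 + 1/36 - 1/49 + 1/64 ± ...
= -0.8206
(Full series converges to -π²/12 ≈ -0.8225)

S_16 = -0.8206


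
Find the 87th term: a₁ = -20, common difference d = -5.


aₙ = a₁ + (n-1)d
= -20 + (87-1)×-5
= -20 - 430
= -450

a_87 = -450


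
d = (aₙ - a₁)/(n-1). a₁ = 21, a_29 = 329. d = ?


d = (aₙ - a₁)/(n-1)
= (329 - 21)/(29-1)
= 308/28 = 11

d = 11


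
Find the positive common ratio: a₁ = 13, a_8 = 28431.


r^(n-1) = aₙ/a₁
r^7 = 28431/13 = 2187
r = 2187^(1/7)
= 3

r = 3


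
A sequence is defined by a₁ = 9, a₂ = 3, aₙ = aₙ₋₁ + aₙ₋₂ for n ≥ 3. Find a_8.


Computing iteratively: 9, 3, 12, 15, 27, 42, 69, 111
a_8 = 111

a_8 = 111


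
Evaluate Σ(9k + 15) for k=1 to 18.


Σ(9k+15) = 9·Σk + 15·n
= 9·171 + 15·18
= 1539 + 270 = 1809

Σ = 1809


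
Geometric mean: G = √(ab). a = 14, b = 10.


GM = √(14×10) = √140 = 11.8322

GM = 11.8322


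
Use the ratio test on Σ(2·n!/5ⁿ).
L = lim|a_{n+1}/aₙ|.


aₙ = 2·n!/5^n
a_{n+1}/aₙ = (n+1)!/5^(n+1) × 5^n/n!  (constant 2 cancels)
= (n+1)/5
L = lim(n→∞) (n+1)/5 = ∞
L > 1 → series DIVERGES

Diverges (ratio test: L = ∞ > 1)


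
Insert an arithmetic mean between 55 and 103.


AM = (55 + 103)/2 = 158/2 = 79

AM = 79


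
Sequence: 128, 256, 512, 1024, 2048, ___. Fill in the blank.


Pattern: powers of 2: 2ⁿ
Terms: 128, 256, 512, 1024, 2048
Next term = 4096

Next term = 4096


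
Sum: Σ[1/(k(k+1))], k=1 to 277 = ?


1/(k(k+1)) = 1/k - 1/(k+1) (partial fractions)
Telescoping: Σ = 1 - 1/278 = 277/278

Sum = 277/278


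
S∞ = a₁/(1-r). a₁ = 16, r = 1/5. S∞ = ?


S∞ = a₁/(1-r) = 16/(1 - 1/5)
= 16/(4/5)
= 20

S∞ = 20


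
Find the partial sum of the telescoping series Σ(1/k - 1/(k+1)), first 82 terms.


Telescoping: adjacent terms cancel.
= 1/1 - 1/83
= 1 - 1/83 = 82/83

Sum = 82/83


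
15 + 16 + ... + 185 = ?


Σₖ₌15^185 k = Σₖ₌₁^185 k − Σₖ₌₁^14 k
= 185·186/2 − 14·15/2
= 17205 − 105 = 17100

Σk = 17100


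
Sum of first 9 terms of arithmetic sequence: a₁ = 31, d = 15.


aₙ = 31 + (9-1)×15 = 151
Sₙ = n(a₁+aₙ)/2 = 9×(31+151)/2
= 9×182/2 = 819

S_9 = 819


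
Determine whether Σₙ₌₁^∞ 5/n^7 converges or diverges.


p-series test: Σ c/n^p converges if p > 1, diverges if p ≤ 1 (constant c > 0 doesn't affect convergence).
p = 7
7 > 1 → CONVERGES

Converges (p = 7 > 1)


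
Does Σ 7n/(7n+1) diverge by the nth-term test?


lim(n→∞) 7n/(7n+1) = 7/7 = 1  (divide numerator and denominator by n)
lim aₙ = 1 ≠ 0 → series DIVERGES

Diverges (lim aₙ = 1 ≠ 0)


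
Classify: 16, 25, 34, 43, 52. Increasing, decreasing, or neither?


Differences: 9, 9, 9, 9
All differences > 0 → strictly INCREASING

Monotonically increasing


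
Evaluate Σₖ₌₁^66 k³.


n(n+1)/2 = 66×67/2 = 2211
Σk³ = 2211² = 4888521

Σk³ = 4888521


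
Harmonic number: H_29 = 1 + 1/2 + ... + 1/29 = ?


H_29 = 1/1 + 1/2 + 1/3 + ... + 1/29
= 9227046511387/2329089562800
≈ 3.9617

H_29 = 9227046511387/2329089562800 ≈ 3.9617


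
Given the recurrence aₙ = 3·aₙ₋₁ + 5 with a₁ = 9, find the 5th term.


Computing step by step:
a_1 = 9
a_2 = 32
a_3 = 101
a_4 = 308
a_5 = 929


a_5 = 929


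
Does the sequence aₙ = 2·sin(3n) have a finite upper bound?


For all n, -1 ≤ sin(3n) ≤ 1, so -2 ≤ 2·sin(3n) ≤ 2
Lower bound: -2, Upper bound: 2
The sequence IS bounded

Bounded (-2 ≤ aₙ ≤ 2)


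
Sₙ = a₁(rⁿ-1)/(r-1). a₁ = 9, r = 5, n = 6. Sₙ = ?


Sₙ = 9×(5^6 - 1)/(5 - 1)
= 9×(15625 - 1)/4
= 9×15624/4
= 35154

S_6 = 35154


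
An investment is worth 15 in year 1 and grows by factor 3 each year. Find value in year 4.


aₙ = a₁·r^(n-1)
= 15×3^3
= 15×27
= 405

a_4 = 405


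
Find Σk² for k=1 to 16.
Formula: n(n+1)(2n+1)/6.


n = 16
n(n+1)(2n+1)/6 = 16×17×33/6
= 8976/6 = 1496

Σk² = 1496


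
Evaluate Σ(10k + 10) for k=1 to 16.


Σ(10k+10) = 10·Σk + 10·n
= 10·136 + 10·16
= 1360 + 160 = 1520

Σ = 1520


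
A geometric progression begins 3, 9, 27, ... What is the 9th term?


aₙ = a₁·r^(n-1)
= 3×3^8
= 3×6561
= 19683

a_9 = 19683


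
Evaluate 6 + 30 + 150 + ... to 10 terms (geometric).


Sₙ = 6×(5^10 - 1)/(5 - 1)
= 6×(9765625 - 1)/4
= 6×9765624/4
= 14648436

S_10 = 14648436


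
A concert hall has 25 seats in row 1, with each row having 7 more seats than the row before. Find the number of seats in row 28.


aₙ = a₁ + (n-1)d
= 25 + (28-1)×7
= 25 + 189
= 214

a_28 = 214


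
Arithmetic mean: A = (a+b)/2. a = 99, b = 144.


AM = (99 + 144)/2 = 243/2 = 121.5

AM = 121.5


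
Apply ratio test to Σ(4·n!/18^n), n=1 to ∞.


aₙ = 4·n!/18^n
a_{n+1}/aₙ = (n+1)!/18^(n+1) × 18^n/n!  (constant 4 cancels)
= (n+1)/18
L = lim(n→∞) (n+1)/18 = ∞
L > 1 → series DIVERGES

Diverges (ratio test: L = ∞ > 1)


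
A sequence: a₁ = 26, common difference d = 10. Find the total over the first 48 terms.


aₙ = 26 + (48-1)×10 = 496
Sₙ = n(a₁+aₙ)/2 = 48×(26+496)/2
= 48×522/2 = 12528

S_48 = 12528


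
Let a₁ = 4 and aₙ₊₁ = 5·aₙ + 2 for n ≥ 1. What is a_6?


Computing step by step:
a_1 = 4
a_2 = 22
a_3 = 112
a_4 = 562
a_5 = 2812
a_6 = 14062


a_6 = 14062


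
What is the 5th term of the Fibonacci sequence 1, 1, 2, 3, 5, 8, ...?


Fibonacci sequence: 1, 1, 2, 3, 5
F(5) = 5

F(5) = 5


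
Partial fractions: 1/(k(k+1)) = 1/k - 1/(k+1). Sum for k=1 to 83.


1/(k(k+1)) = 1/k - 1/(k+1) (partial fractions)
Telescoping: Σ = 1 - 1/84 = 83/84

Sum = 83/84


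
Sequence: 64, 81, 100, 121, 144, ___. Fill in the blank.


Pattern: perfect squares: n²
Terms: 64, 81, 100, 121, 144
Next term = 169

Next term = 169


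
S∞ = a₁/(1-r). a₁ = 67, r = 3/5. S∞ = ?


S∞ = a₁/(1-r) = 67/(1 - 3/5)
= 67/(2/5)
= 335/2

S∞ = 335/2


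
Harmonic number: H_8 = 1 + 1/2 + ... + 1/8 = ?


H_8 = 1/1 + 1/2 + 1/3 + 1/4 + 1/5 + 1/6 + 1/7 + 1/8
= 761/280
≈ 2.7179

H_8 = 761/280 ≈ 2.7179


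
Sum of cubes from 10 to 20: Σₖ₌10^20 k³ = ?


Σₖ₌10^20 k³ = [20·21/2]² − [9·10/2]²
= 44100 − 2025 = 42075

Σk³ = 42075


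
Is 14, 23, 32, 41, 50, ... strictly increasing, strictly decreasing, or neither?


Differences: 9, 9, 9, 9
All differences > 0 → strictly INCREASING

Monotonically increasing


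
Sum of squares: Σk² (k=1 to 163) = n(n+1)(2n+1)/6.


n = 163
n(n+1)(2n+1)/6 = 163×164×327/6
= 8741364/6 = 1456894

Σk² = 1456894


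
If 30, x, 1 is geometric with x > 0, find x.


GM = √(30×1) = √30 = 5.4772

GM = 5.4772


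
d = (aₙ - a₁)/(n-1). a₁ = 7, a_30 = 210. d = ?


d = (aₙ - a₁)/(n-1)
= (210 - 7)/(30-1)
= 203/29 = 7

d = 7


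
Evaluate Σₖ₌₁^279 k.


n(n+1)/2 = 279×280/2 = 78120/2 = 39060

Σk = 39060


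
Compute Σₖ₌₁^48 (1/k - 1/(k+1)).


Telescoping: adjacent terms cancel.
= 1/1 - 1/49
= 1 - 1/49 = 48/49

Sum = 48/49


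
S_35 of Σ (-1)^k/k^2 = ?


S = -1 + 1/4 - 1/9 + 1/16 - 1/25 + 1/36 - 1/49 + 1/64 ± ...
= -0.8229
(Full series converges to -π²/12 ≈ -0.8225)

S_35 = -0.8229


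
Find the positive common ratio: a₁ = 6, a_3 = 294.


r^(n-1) = aₙ/a₁
r^2 = 294/6 = 49
r = 49^(1/2)
= ±7; taking r > 0 gives r = 7

r = 7


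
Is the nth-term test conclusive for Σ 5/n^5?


lim(n→∞) 5/n^5 = 0
lim aₙ = 0 → nth-term test is INCONCLUSIVE
(Need other tests; this is actually a convergent p-series with p=5 > 1)

Inconclusive (lim aₙ = 0; need another test)


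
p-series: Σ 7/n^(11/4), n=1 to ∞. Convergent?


p-series test: Σ c/n^p converges if p > 1, diverges if p ≤ 1 (constant c > 0 doesn't affect convergence).
p = 11/4
11/4 > 1 → CONVERGES

Converges (p = 11/4 > 1)


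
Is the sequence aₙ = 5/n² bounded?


a₁ = 5, a₂ = 5/4, a₃ = 5/9, ...
0 < aₙ ≤ 5 for all n ≥ 1
The sequence IS bounded

Bounded (0 < aₙ ≤ 5)


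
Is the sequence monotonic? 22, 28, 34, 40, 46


Differences: 6, 6, 6, 6
All differences > 0 → strictly INCREASING

Monotonically increasing


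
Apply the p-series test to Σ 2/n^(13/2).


p-series test: Σ c/n^p converges if p > 1, diverges if p ≤ 1 (constant c > 0 doesn't affect convergence).
p = 13/2
13/2 > 1 → CONVERGES

Converges (p = 13/2 > 1)


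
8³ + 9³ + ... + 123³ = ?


Σₖ₌8^123 k³ = [123·124/2]² − [7·8/2]²
= 58155876 − 784 = 58155092

Σk³ = 58155092


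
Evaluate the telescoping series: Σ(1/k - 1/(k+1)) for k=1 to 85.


Telescoping: adjacent terms cancel.
= 1/1 - 1/86
= 1 - 1/86 = 85/86

Sum = 85/86


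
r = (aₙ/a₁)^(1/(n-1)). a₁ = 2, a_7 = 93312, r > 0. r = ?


r^(n-1) = aₙ/a₁
r^6 = 93312/2 = 46656
r = 46656^(1/6)
= ±6; taking r > 0 gives r = 6

r = 6


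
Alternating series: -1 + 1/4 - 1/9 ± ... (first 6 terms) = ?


S = -1 + 1/4 - 1/9 + 1/16 - 1/25 + 1/36
= -0.8108
(Full series converges to -π²/12 ≈ -0.8225)

S_6 = -0.8108


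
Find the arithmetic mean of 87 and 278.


AM = (87 + 278)/2 = 365/2 = 182.5

AM = 182.5


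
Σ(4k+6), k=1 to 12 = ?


Σ(4k+6) = 4·Σk + 6·n
= 4·78 + 6·12
= 312 + 72 = 384

Σ = 384


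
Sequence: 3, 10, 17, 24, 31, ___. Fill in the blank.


Pattern: arithmetic (d=7)
Terms: 3, 10, 17, 24, 31
Next term = 38

Next term = 38


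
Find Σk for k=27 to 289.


Σₖ₌27^289 k = Σₖ₌₁^289 k − Σₖ₌₁^26 k
= 289·290/2 − 26·27/2
= 41905 − 351 = 41554

Σk = 41554


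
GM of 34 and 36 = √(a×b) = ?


GM = √(34×36) = √1224 = 34.9857

GM = 34.9857


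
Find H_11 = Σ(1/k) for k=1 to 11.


H_11 = 1/1 + 1/2 + 1/3 + ... + 1/11
= 83711/27720
≈ 3.0199

H_11 = 83711/27720 ≈ 3.0199


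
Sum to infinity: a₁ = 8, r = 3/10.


S∞ = a₁/(1-r) = 8/(1 - 3/10)
= 8/(7/10)
= 80/7

S∞ = 80/7


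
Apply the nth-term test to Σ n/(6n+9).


lim(n→∞) n/(6n+9) = 1/6 = 1/6  (divide numerator and denominator by n)
lim aₙ = 1/6 ≠ 0 → series DIVERGES

Diverges (lim aₙ = 1/6 ≠ 0)


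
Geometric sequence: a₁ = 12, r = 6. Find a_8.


aₙ = a₁·r^(n-1)
= 12×6^7
= 12×279936
= 3359232

a_8 = 3359232


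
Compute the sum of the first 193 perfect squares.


n = 193
n(n+1)(2n+1)/6 = 193×194×387/6
= 14490054/6 = 2415009

Σk² = 2415009


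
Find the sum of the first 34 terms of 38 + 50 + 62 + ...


aₙ = 38 + (34-1)×12 = 434
Sₙ = n(a₁+aₙ)/2 = 34×(38+434)/2
= 34×472/2 = 8024

S_34 = 8024


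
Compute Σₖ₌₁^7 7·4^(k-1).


Sₙ = 7×(4^7 - 1)/(4 - 1)
= 7×(16384 - 1)/3
= 7×16383/3
= 38227

S_7 = 38227


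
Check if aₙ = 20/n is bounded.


a₁ = 20, a₂ = 20/2, a₃ = 20/3, ...
0 < aₙ ≤ 20 for all n ≥ 1
Lower bound: 0, Upper bound: 20
The sequence IS bounded

Bounded (0 < aₙ ≤ 20)


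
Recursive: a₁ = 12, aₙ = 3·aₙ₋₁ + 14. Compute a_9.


Computing step by step:
a_1 = 12
a_2 = 50
a_3 = 164
a_4 = 506
a_5 = 1532
a_6 = 4610
a_7 = 13844
a_8 = 41546
a_9 = 124652


a_9 = 124652


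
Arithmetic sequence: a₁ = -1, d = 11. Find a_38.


aₙ = a₁ + (n-1)d
= -1 + (38-1)×11
= -1 + 407
= 406

a_38 = 406


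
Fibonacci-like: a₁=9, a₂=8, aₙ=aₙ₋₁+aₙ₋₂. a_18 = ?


Computing iteratively: 9, 8, 17, 25, 42, 67, 109, 176, 285, 461, 746, 1207, ...
a_18 = 21659

a_18 = 21659


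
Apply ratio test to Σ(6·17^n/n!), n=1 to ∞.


aₙ = 6·17^n/n!
a_{n+1}/aₙ = 17^(n+1)/(n+1)! × n!/17^n  (constant 6 cancels)
= 17/(n+1)
L = lim(n→∞) 17/(n+1) = 0
L < 1 → series CONVERGES

Converges (ratio test: L = 0 < 1)


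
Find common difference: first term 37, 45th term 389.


d = (aₙ - a₁)/(n-1)
= (389 - 37)/(45-1)
= 352/44 = 8

d = 8


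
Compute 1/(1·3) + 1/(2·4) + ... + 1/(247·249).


1/(k(k+2)) = (1/2)·(1/k - 1/(k+2)) (partial fractions)
Telescoping: Σ = (1/2)·(1 + 1/2 - 1/248 - 1/249) = 92131/123504

Sum = 92131/123504


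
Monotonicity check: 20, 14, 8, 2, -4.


Differences: -6, -6, -6, -6
All differences < 0 → strictly DECREASING

Monotonically decreasing


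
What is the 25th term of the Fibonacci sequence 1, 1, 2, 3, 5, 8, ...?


Fibonacci sequence: 1, 1, 2, 3, 5, 8, 13, 21, 34, 55, 89, ...
F(25) = 75025

F(25) = 75025


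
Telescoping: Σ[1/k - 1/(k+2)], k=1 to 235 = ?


Telescoping with gap 2: two head and two tail terms survive.
= (1 + 1/2) - (1/236 + 1/237)
= 3/2 - 1/236 - 1/237 = 83425/55932

Sum = 83425/55932


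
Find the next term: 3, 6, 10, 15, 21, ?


Pattern: triangular numbers: n(n+1)/2
Terms: 3, 6, 10, 15, 21
Next term = 28

Next term = 28


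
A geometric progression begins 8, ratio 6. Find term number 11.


aₙ = a₁·r^(n-1)
= 8×6^10
= 8×60466176
= 483729408

a_11 = 483729408


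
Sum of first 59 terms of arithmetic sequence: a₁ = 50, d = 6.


aₙ = 50 + (59-1)×6 = 398
Sₙ = n(a₁+aₙ)/2 = 59×(50+398)/2
= 59×448/2 = 13216

S_59 = 13216


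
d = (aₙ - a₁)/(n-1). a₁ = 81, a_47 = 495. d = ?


d = (aₙ - a₁)/(n-1)
= (495 - 81)/(47-1)
= 414/46 = 9

d = 9


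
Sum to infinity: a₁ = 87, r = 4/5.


S∞ = a₁/(1-r) = 87/(1 - 4/5)
= 87/(1/5)
= 435

S∞ = 435


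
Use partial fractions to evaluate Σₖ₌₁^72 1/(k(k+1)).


1/(k(k+1)) = 1/k - 1/(k+1) (partial fractions)
Telescoping: Σ = 1 - 1/73 = 72/73

Sum = 72/73


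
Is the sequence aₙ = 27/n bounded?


a₁ = 27, a₂ = 27/2, a₃ = 27/3, ...
0 < aₙ ≤ 27 for all n ≥ 1
Lower bound: 0, Upper bound: 27
The sequence IS bounded

Bounded (0 < aₙ ≤ 27)


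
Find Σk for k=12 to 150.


Σₖ₌12^150 k = Σₖ₌₁^150 k − Σₖ₌₁^11 k
= 150·151/2 − 11·12/2
= 11325 − 66 = 11259

Σk = 11259


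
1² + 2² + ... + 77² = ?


n = 77
n(n+1)(2n+1)/6 = 77×78×155/6
= 930930/6 = 155155

Σk² = 155155


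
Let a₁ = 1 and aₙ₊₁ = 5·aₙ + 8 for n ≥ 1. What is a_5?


Computing step by step:
a_1 = 1
a_2 = 13
a_3 = 73
a_4 = 373
a_5 = 1873


a_5 = 1873


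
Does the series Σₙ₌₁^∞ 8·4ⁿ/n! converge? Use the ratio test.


aₙ = 8·4^n/n!
a_{n+1}/aₙ = 4^(n+1)/(n+1)! × n!/4^n  (constant 8 cancels)
= 4/(n+1)
L = lim(n→∞) 4/(n+1) = 0
L < 1 → series CONVERGES

Converges (ratio test: L = 0 < 1)


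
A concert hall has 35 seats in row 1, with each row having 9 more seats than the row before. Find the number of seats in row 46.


aₙ = a₁ + (n-1)d
= 35 + (46-1)×9
= 35 + 405
= 440

a_46 = 440


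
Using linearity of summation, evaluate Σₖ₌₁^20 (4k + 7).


Σ(4k+7) = 4·Σk + 7·n
= 4·210 + 7·20
= 840 + 140 = 980

Σ = 980


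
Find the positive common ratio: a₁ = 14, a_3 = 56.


r^(n-1) = aₙ/a₁
r^2 = 56/14 = 4
r = 4^(1/2)
= ±2; taking r > 0 gives r = 2

r = 2


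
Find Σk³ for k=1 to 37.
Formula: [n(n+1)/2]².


n(n+1)/2 = 37×38/2 = 703
Σk³ = 703² = 494209

Σk³ = 494209


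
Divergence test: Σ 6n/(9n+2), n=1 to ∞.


lim(n→∞) 6n/(9n+2) = 6/9 = 2/3  (divide numerator and denominator by n)
lim aₙ = 2/3 ≠ 0 → series DIVERGES

Diverges (lim aₙ = 2/3 ≠ 0)


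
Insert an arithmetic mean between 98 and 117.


AM = (98 + 117)/2 = 215/2 = 107.5

AM = 107.5


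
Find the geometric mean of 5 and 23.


GM = √(5×23) = √115 = 10.7238

GM = 10.7238


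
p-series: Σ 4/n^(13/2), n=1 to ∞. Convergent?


p-series test: Σ c/n^p converges if p > 1, diverges if p ≤ 1 (constant c > 0 doesn't affect convergence).
p = 13/2
13/2 > 1 → CONVERGES

Converges (p = 13/2 > 1)


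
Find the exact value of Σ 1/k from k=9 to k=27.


Σₖ₌9^27 1/k = 1/9 + 1/10 + 1/11 + ... + 1/27
= 94255813913/80313433200
≈ 1.1736

Sum = 94255813913/80313433200 ≈ 1.1736


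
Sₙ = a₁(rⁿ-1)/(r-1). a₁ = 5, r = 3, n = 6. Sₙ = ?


Sₙ = 5×(3^6 - 1)/(3 - 1)
= 5×(729 - 1)/2
= 5×728/2
= 1820

S_6 = 1820


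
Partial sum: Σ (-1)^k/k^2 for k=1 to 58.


S = -1 + 1/4 - 1/9 + 1/16 - 1/25 + 1/36 - 1/49 + 1/64 ± ...
= -0.8223
(Full series converges to -π²/12 ≈ -0.8225)

S_58 = -0.8223


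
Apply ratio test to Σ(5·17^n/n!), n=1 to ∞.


aₙ = 5·17^n/n!
a_{n+1}/aₙ = 17^(n+1)/(n+1)! × n!/17^n  (constant 5 cancels)
= 17/(n+1)
L = lim(n→∞) 17/(n+1) = 0
L < 1 → series CONVERGES

Converges (ratio test: L = 0 < 1)


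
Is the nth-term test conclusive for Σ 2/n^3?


lim(n→∞) 2/n^3 = 0
lim aₙ = 0 → nth-term test is INCONCLUSIVE
(Need other tests; this is actually a convergent p-series with p=3 > 1)

Inconclusive (lim aₙ = 0; need another test)


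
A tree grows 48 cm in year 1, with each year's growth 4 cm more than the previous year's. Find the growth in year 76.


aₙ = a₁ + (n-1)d
= 48 + (76-1)×4
= 48 + 300
= 348

a_76 = 348


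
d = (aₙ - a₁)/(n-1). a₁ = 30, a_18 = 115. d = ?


d = (aₙ - a₁)/(n-1)
= (115 - 30)/(18-1)
= 85/17 = 5

d = 5


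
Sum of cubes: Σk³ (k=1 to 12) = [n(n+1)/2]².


n(n+1)/2 = 12×13/2 = 78
Σk³ = 78² = 6084

Σk³ = 6084


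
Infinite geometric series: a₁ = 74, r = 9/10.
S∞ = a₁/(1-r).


S∞ = a₁/(1-r) = 74/(1 - 9/10)
= 74/(1/10)
= 740

S∞ = 740


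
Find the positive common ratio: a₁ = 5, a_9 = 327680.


r^(n-1) = aₙ/a₁
r^8 = 327680/5 = 65536
r = 65536^(1/8)
= ±4; taking r > 0 gives r = 4

r = 4


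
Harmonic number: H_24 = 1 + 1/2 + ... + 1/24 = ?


H_24 = 1/1 + 1/2 + 1/3 + ... + 1/24
= 1347822955/356948592
≈ 3.776

H_24 = 1347822955/356948592 ≈ 3.776


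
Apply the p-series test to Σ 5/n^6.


p-series test: Σ c/n^p converges if p > 1, diverges if p ≤ 1 (constant c > 0 doesn't affect convergence).
p = 6
6 > 1 → CONVERGES

Converges (p = 6 > 1)


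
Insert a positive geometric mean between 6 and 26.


GM = √(6×26) = √156 = 12.49

GM = 12.49


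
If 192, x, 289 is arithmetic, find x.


AM = (192 + 289)/2 = 481/2 = 240.5

AM = 240.5


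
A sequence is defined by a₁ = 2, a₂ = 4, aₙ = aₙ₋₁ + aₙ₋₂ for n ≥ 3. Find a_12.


Computing iteratively: 2, 4, 6, 10, 16, 26, 42, 68, 110, 178, 288, 466
a_12 = 466

a_12 = 466


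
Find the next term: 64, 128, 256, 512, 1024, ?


Pattern: powers of 2: 2ⁿ
Terms: 64, 128, 256, 512, 1024
Next term = 2048

Next term = 2048


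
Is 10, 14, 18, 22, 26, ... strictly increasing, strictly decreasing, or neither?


Differences: 4, 4, 4, 4
All differences > 0 → strictly INCREASING

Monotonically increasing


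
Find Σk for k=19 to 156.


Σₖ₌19^156 k = Σₖ₌₁^156 k − Σₖ₌₁^18 k
= 156·157/2 − 18·19/2
= 12246 − 171 = 12075

Σk = 12075


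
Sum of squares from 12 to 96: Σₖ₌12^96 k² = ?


Σₖ₌12^96 k² = Σₖ₌₁^96 k² − Σₖ₌₁^11 k²
= 96·97·193/6 − 11·12·23/6
= 299536 − 506 = 299030

Σk² = 299030


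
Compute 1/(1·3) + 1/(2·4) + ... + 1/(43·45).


1/(k(k+2)) = (1/2)·(1/k - 1/(k+2)) (partial fractions)
Telescoping: Σ = (1/2)·(1 + 1/2 - 1/44 - 1/45) = 2881/3960

Sum = 2881/3960


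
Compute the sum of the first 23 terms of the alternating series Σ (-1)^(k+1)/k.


S = 1 - 1/2 + 1/3 - 1/4 + 1/5 - 1/6 + 1/7 - 1/8 ± ...
= 0.7144
(Full series converges to +ln(2) ≈ +0.6931)

S_23 = 0.7144


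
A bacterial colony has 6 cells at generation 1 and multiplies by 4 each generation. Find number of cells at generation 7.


aₙ = a₁·r^(n-1)
= 6×4^6
= 6×4096
= 24576

a_7 = 24576


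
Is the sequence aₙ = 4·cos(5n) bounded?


For all n, -1 ≤ cos(5n) ≤ 1, so -4 ≤ 4·cos(5n) ≤ 4
Lower bound: -4, Upper bound: 4
The sequence IS bounded

Bounded (-4 ≤ aₙ ≤ 4)


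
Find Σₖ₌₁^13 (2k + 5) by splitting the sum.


Σ(2k+5) = 2·Σk + 5·n
= 2·91 + 5·13
= 182 + 65 = 247

Σ = 247


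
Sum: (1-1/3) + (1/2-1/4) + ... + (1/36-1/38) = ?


Telescoping with gap 2: two head and two tail terms survive.
= (1 + 1/2) - (1/37 + 1/38)
= 3/2 - 1/37 - 1/38 = 1017/703

Sum = 1017/703


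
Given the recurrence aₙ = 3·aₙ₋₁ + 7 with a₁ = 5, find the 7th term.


Computing step by step:
a_1 = 5
a_2 = 22
a_3 = 73
a_4 = 226
a_5 = 685
a_6 = 2062
a_7 = 6193


a_7 = 6193


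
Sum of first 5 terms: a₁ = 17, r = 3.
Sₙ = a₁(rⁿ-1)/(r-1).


Sₙ = 17×(3^5 - 1)/(3 - 1)
= 17×(243 - 1)/2
= 17×242/2
= 2057

S_5 = 2057


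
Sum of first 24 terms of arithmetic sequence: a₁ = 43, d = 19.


aₙ = 43 + (24-1)×19 = 480
Sₙ = n(a₁+aₙ)/2 = 24×(43+480)/2
= 24×523/2 = 6276

S_24 = 6276


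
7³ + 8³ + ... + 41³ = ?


Σₖ₌7^41 k³ = [41·42/2]² − [6·7/2]²
= 741321 − 441 = 740880

Σk³ = 740880


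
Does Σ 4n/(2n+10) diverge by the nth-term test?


lim(n→∞) 4n/(2n+10) = 4/2 = 2  (divide numerator and denominator by n)
lim aₙ = 2 ≠ 0 → series DIVERGES

Diverges (lim aₙ = 2 ≠ 0)


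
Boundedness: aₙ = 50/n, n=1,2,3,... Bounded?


a₁ = 50, a₂ = 50/2, a₃ = 50/3, ...
0 < aₙ ≤ 50 for all n ≥ 1
Lower bound: 0, Upper bound: 50
The sequence IS bounded

Bounded (0 < aₙ ≤ 50)


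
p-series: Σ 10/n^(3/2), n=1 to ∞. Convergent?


p-series test: Σ c/n^p converges if p > 1, diverges if p ≤ 1 (constant c > 0 doesn't affect convergence).
p = 3/2
3/2 > 1 → CONVERGES

Converges (p = 3/2 > 1)


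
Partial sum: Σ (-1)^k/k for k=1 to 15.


S = -1 + 1/2 - 1/3 + 1/4 - 1/5 + 1/6 - 1/7 + 1/8 ± ...
= -0.7254
(Full series converges to -ln(2) ≈ -0.6931)

S_15 = -0.7254


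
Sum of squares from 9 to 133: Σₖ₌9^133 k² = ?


Σₖ₌9^133 k² = Σₖ₌₁^133 k² − Σₖ₌₁^8 k²
= 133·134·267/6 − 8·9·17/6
= 793079 − 204 = 792875

Σk² = 792875


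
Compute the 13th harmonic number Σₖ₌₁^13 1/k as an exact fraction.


H_13 = 1/1 + 1/2 + 1/3 + ... + 1/13
= 1145993/360360
≈ 3.1801

H_13 = 1145993/360360 ≈ 3.1801


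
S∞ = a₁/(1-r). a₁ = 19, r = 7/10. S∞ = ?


S∞ = a₁/(1-r) = 19/(1 - 7/10)
= 19/(3/10)
= 190/3

S∞ = 190/3


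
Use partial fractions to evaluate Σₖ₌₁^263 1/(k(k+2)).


1/(k(k+2)) = (1/2)·(1/k - 1/(k+2)) (partial fractions)
Telescoping: Σ = (1/2)·(1 + 1/2 - 1/264 - 1/265) = 104411/139920

Sum = 104411/139920


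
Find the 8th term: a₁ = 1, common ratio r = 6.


aₙ = a₁·r^(n-1)
= 1×6^7
= 1×279936
= 279936

a_8 = 279936


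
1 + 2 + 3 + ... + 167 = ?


n(n+1)/2 = 167×168/2 = 28056/2 = 14028

Σk = 14028


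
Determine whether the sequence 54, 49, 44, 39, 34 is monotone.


Differences: -5, -5, -5, -5
All differences < 0 → strictly DECREASING

Monotonically decreasing


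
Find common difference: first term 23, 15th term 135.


d = (aₙ - a₁)/(n-1)
= (135 - 23)/(15-1)
= 112/14 = 8

d = 8


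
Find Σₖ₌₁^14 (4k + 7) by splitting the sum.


Σ(4k+7) = 4·Σk + 7·n
= 4·105 + 7·14
= 420 + 98 = 518

Σ = 518


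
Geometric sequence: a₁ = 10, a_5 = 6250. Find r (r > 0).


r^(n-1) = aₙ/a₁
r^4 = 6250/10 = 625
r = 625^(1/4)
= ±5; taking r > 0 gives r = 5

r = 5


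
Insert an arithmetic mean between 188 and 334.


AM = (188 + 334)/2 = 522/2 = 261

AM = 261


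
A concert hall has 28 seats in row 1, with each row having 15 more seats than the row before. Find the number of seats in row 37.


aₙ = a₁ + (n-1)d
= 28 + (37-1)×15
= 28 + 540
= 568

a_37 = 568


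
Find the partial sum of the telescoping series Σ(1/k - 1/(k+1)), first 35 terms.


Telescoping: adjacent terms cancel.
= 1/1 - 1/36
= 1 - 1/36 = 35/36

Sum = 35/36


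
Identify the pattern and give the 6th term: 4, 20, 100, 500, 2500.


Pattern: geometric (r=5)
Terms: 4, 20, 100, 500, 2500
Next term = 12500

Next term = 12500


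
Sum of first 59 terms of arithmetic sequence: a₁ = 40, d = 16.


aₙ = 40 + (59-1)×16 = 968
Sₙ = n(a₁+aₙ)/2 = 59×(40+968)/2
= 59×1008/2 = 29736

S_59 = 29736


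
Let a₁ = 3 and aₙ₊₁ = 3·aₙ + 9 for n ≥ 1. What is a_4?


Computing step by step:
a_1 = 3
a_2 = 18
a_3 = 63
a_4 = 198


a_4 = 198


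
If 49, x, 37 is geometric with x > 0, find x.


GM = √(49×37) = √1813 = 42.5793

GM = 42.5793


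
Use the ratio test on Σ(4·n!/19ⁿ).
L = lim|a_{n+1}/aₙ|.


aₙ = 4·n!/19^n
a_{n+1}/aₙ = (n+1)!/19^(n+1) × 19^n/n!  (constant 4 cancels)
= (n+1)/19
L = lim(n→∞) (n+1)/19 = ∞
L > 1 → series DIVERGES

Diverges (ratio test: L = ∞ > 1)


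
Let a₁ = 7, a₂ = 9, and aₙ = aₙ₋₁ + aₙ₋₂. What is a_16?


Computing iteratively: 7, 9, 16, 25, 41, 66, 107, 173, 280, 453, 733, 1186, ...
a_16 = 8129

a_16 = 8129


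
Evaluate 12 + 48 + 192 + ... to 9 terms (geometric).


Sₙ = 12×(4^9 - 1)/(4 - 1)
= 12×(262144 - 1)/3
= 12×262143/3
= 1048572

S_9 = 1048572


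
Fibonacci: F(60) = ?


Fibonacci sequence: 1, 1, 2, 3, 5, 8, 13, 21, 34, 55, 89, ...
F(60) = 1548008755920

F(60) = 1548008755920


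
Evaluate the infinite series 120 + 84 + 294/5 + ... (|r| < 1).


S∞ = a₁/(1-r) = 120/(1 - 7/10)
= 120/(3/10)
= 400

S∞ = 400


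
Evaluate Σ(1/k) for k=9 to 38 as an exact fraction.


Σₖ₌9^38 1/k = 1/9 + 1/10 + 1/11 + ... + 1/38
= 104780081036899/69388720221600
≈ 1.51

Sum = 104780081036899/69388720221600 ≈ 1.51


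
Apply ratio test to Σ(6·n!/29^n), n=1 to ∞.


aₙ = 6·n!/29^n
a_{n+1}/aₙ = (n+1)!/29^(n+1) × 29^n/n!  (constant 6 cancels)
= (n+1)/29
L = lim(n→∞) (n+1)/29 = ∞
L > 1 → series DIVERGES

Diverges (ratio test: L = ∞ > 1)


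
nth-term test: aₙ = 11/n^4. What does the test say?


lim(n→∞) 11/n^4 = 0
lim aₙ = 0 → nth-term test is INCONCLUSIVE
(Need other tests; this is actually a convergent p-series with p=4 > 1)

Inconclusive (lim aₙ = 0; need another test)


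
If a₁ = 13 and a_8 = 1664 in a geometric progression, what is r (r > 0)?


r^(n-1) = aₙ/a₁
r^7 = 1664/13 = 128
r = 128^(1/7)
= 2

r = 2


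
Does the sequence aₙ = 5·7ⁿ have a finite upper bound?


aₙ = 5·7ⁿ → as n→∞, aₙ→∞ (since base 7 > 1)
No finite upper bound exists
The sequence is UNBOUNDED

Unbounded (aₙ → ∞ as n → ∞)


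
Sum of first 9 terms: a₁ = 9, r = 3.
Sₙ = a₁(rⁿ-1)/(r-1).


Sₙ = 9×(3^9 - 1)/(3 - 1)
= 9×(19683 - 1)/2
= 9×19682/2
= 88569

S_9 = 88569


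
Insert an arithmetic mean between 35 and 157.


AM = (35 + 157)/2 = 192/2 = 96

AM = 96


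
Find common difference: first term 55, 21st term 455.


d = (aₙ - a₁)/(n-1)
= (455 - 55)/(21-1)
= 400/20 = 20

d = 20


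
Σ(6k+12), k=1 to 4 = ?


Σ(6k+12) = 6·Σk + 12·n
= 6·10 + 12·4
= 60 + 48 = 108

Σ = 108


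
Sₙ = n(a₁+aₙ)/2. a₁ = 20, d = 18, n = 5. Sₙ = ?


aₙ = 20 + (5-1)×18 = 92
Sₙ = n(a₁+aₙ)/2 = 5×(20+92)/2
= 5×112/2 = 280

S_5 = 280


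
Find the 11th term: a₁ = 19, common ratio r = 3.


aₙ = a₁·r^(n-1)
= 19×3^10
= 19×59049
= 1121931

a_11 = 1121931


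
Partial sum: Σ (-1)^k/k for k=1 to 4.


S = -1 + 1/2 - 1/3 + 1/4
= -0.5833
(Full series converges to -ln(2) ≈ -0.6931)

S_4 = -0.5833


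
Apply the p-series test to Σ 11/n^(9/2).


p-series test: Σ c/n^p converges if p > 1, diverges if p ≤ 1 (constant c > 0 doesn't affect convergence).
p = 9/2
9/2 > 1 → CONVERGES

Converges (p = 9/2 > 1)


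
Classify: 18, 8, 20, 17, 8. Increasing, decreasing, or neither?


Differences: -10, 12, -3, -9
Difference at position 2 is +12 (> 0) but position 1 is -10 (< 0) — sequence both rises and falls
→ NOT monotonic

Not monotonic


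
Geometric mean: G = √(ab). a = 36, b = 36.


GM = √(36×36) = √1296 = 36

GM = 36


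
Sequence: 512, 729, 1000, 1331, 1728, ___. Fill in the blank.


Pattern: perfect cubes: n³
Terms: 512, 729, 1000, 1331, 1728
Next term = 2197

Next term = 2197


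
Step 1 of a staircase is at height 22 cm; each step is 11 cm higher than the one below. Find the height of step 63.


aₙ = a₁ + (n-1)d
= 22 + (63-1)×11
= 22 + 682
= 704

a_63 = 704


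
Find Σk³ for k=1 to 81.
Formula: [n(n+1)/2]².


n(n+1)/2 = 81×82/2 = 3321
Σk³ = 3321² = 11029041

Σk³ = 11029041


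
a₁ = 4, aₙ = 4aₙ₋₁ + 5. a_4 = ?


Computing step by step:
a_1 = 4
a_2 = 21
a_3 = 89
a_4 = 361


a_4 = 361


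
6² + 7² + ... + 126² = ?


Σₖ₌6^126 k² = Σₖ₌₁^126 k² − Σₖ₌₁^5 k²
= 126·127·253/6 − 5·6·11/6
= 674751 − 55 = 674696

Σk² = 674696


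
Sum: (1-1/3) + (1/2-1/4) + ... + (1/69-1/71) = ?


Telescoping with gap 2: two head and two tail terms survive.
= (1 + 1/2) - (1/70 + 1/71)
= 3/2 - 1/70 - 1/71 = 3657/2485

Sum = 3657/2485


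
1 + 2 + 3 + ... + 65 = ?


n(n+1)/2 = 65×66/2 = 4290/2 = 2145

Σk = 2145


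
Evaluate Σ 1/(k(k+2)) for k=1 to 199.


1/(k(k+2)) = (1/2)·(1/k - 1/(k+2)) (partial fractions)
Telescoping: Σ = (1/2)·(1 + 1/2 - 1/200 - 1/201) = 59899/80400

Sum = 59899/80400


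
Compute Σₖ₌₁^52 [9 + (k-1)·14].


aₙ = 9 + (52-1)×14 = 723
Sₙ = n(a₁+aₙ)/2 = 52×(9+723)/2
= 52×732/2 = 19032

S_52 = 19032


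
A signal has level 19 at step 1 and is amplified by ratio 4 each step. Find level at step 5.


aₙ = a₁·r^(n-1)
= 19×4^4
= 19×256
= 4864

a_5 = 4864


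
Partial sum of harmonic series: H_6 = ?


H_6 = 1/1 + 1/2 + 1/3 + 1/4 + 1/5 + 1/6
= 49/20
≈ 2.45

H_6 = 49/20 ≈ 2.45


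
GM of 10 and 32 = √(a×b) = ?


GM = √(10×32) = √320 = 17.8885

GM = 17.8885


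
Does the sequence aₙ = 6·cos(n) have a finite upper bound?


For all n, -1 ≤ cos(n) ≤ 1, so -6 ≤ 6·cos(n) ≤ 6
Lower bound: -6, Upper bound: 6
The sequence IS bounded

Bounded (-6 ≤ aₙ ≤ 6)


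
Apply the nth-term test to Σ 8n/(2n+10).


lim(n→∞) 8n/(2n+10) = 8/2 = 4  (divide numerator and denominator by n)
lim aₙ = 4 ≠ 0 → series DIVERGES

Diverges (lim aₙ = 4 ≠ 0)


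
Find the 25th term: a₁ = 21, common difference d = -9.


aₙ = a₁ + (n-1)d
= 21 + (25-1)×-9
= 21 - 216
= -195

a_25 = -195


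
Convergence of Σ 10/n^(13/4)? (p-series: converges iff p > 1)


p-series test: Σ c/n^p converges if p > 1, diverges if p ≤ 1 (constant c > 0 doesn't affect convergence).
p = 13/4
13/4 > 1 → CONVERGES

Converges (p = 13/4 > 1)


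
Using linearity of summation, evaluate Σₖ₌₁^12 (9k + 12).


Σ(9k+12) = 9·Σk + 12·n
= 9·78 + 12·12
= 702 + 144 = 846

Σ = 846


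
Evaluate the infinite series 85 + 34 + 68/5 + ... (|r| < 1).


S∞ = a₁/(1-r) = 85/(1 - 2/5)
= 85/(3/5)
= 425/3

S∞ = 425/3


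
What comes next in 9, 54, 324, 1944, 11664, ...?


Pattern: geometric (r=6)
Terms: 9, 54, 324, 1944, 11664
Next term = 69984

Next term = 69984


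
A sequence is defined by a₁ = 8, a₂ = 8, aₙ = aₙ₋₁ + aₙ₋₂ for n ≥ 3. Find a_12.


Computing iteratively: 8, 8, 16, 24, 40, 64, 104, 168, 272, 440, 712, 1152
a_12 = 1152

a_12 = 1152


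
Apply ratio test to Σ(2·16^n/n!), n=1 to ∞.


aₙ = 2·16^n/n!
a_{n+1}/aₙ = 16^(n+1)/(n+1)! × n!/16^n  (constant 2 cancels)
= 16/(n+1)
L = lim(n→∞) 16/(n+1) = 0
L < 1 → series CONVERGES

Converges (ratio test: L = 0 < 1)


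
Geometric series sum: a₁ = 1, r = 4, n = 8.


Sₙ = 1×(4^8 - 1)/(4 - 1)
= 1×(65536 - 1)/3
= 1×65535/3
= 21845

S_8 = 21845


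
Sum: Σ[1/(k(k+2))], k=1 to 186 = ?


1/(k(k+2)) = (1/2)·(1/k - 1/(k+2)) (partial fractions)
Telescoping: Σ = (1/2)·(1 + 1/2 - 1/187 - 1/188) = 52359/70312

Sum = 52359/70312


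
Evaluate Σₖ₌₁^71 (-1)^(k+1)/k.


S = 1 - 1/2 + 1/3 - 1/4 + 1/5 - 1/6 + 1/7 - 1/8 ± ...
= 0.7001
(Full series converges to +ln(2) ≈ +0.6931)

S_71 = 0.7001


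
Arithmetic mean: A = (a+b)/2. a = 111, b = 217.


AM = (111 + 217)/2 = 328/2 = 164

AM = 164


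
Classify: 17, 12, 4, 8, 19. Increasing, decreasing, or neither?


Differences: -5, -8, 4, 11
Difference at position 3 is +4 (> 0) but position 1 is -5 (< 0) — sequence both rises and falls
→ NOT monotonic

Not monotonic


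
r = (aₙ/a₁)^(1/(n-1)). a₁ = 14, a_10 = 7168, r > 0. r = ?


r^(n-1) = aₙ/a₁
r^9 = 7168/14 = 512
r = 512^(1/9)
= 2

r = 2


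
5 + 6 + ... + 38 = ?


Σₖ₌5^38 k = Σₖ₌₁^38 k − Σₖ₌₁^4 k
= 38·39/2 − 4·5/2
= 741 − 10 = 731

Σk = 731


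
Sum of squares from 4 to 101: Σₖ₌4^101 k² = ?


Σₖ₌4^101 k² = Σₖ₌₁^101 k² − Σₖ₌₁^3 k²
= 101·102·203/6 − 3·4·7/6
= 348551 − 14 = 348537

Σk² = 348537


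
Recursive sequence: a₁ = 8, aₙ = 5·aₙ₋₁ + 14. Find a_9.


Computing step by step:
a_1 = 8
a_2 = 54
a_3 = 284
a_4 = 1434
a_5 = 7184
a_6 = 35934
a_7 = 179684
a_8 = 898434
a_9 = 4492184


a_9 = 4492184


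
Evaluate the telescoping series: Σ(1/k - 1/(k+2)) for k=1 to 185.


Telescoping with gap 2: two head and two tail terms survive.
= (1 + 1/2) - (1/186 + 1/187)
= 3/2 - 1/186 - 1/187 = 25900/17391

Sum = 25900/17391


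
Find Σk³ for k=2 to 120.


Σₖ₌2^120 k³ = [120·121/2]² − [1·2/2]²
= 52707600 − 1 = 52707599

Σk³ = 52707599


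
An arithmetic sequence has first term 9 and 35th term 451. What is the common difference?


d = (aₙ - a₁)/(n-1)
= (451 - 9)/(35-1)
= 442/34 = 13

d = 13


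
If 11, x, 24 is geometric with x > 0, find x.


GM = √(11×24) = √264 = 16.2481

GM = 16.2481


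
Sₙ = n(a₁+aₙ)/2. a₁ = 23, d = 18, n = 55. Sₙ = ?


aₙ = 23 + (55-1)×18 = 995
Sₙ = n(a₁+aₙ)/2 = 55×(23+995)/2
= 55×1018/2 = 27995

S_55 = 27995


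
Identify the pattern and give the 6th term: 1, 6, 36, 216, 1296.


Pattern: geometric (r=6)
Terms: 1, 6, 36, 216, 1296
Next term = 7776

Next term = 7776


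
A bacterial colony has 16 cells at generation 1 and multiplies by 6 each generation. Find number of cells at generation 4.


aₙ = a₁·r^(n-1)
= 16×6^3
= 16×216
= 3456

a_4 = 3456


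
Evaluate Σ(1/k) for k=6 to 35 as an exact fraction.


Σₖ₌6^35 1/k = 1/6 + 1/7 + 1/8 + ... + 1/35
= 24462593109589/13127595717600
≈ 1.8634

Sum = 24462593109589/13127595717600 ≈ 1.8634


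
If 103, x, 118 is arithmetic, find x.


AM = (103 + 118)/2 = 221/2 = 110.5

AM = 110.5


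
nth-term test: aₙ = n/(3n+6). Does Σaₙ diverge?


lim(n→∞) n/(3n+6) = 1/3 = 1/3  (divide numerator and denominator by n)
lim aₙ = 1/3 ≠ 0 → series DIVERGES

Diverges (lim aₙ = 1/3 ≠ 0)
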